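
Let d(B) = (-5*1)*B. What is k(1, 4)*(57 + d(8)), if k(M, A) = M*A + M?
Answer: 85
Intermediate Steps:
k(M, A) = M + A*M (k(M, A) = A*M + M = M + A*M)
d(B) = -5*B
k(1, 4)*(57 + d(8)) = (1*(1 + 4))*(57 - 5*8) = (1*5)*(57 - 40) = 5*17 = 85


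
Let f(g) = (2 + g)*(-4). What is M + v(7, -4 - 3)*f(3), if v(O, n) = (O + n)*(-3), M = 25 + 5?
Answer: 30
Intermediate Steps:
M = 30
f(g) = -8 - 4*g
v(O, n) = -3*O - 3*n
M + v(7, -4 - 3)*f(3) = 30 + (-3*7 - 3*(-4 - 3))*(-8 - 4*3) = 30 + (-21 - 3*(-7))*(-8 - 12) = 30 + (-21 + 21)*(-20) = 30 + 0*(-20) = 30 + 0 = 30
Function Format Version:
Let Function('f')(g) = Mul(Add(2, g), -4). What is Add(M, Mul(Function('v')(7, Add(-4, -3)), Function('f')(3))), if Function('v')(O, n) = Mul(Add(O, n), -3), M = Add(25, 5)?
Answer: 30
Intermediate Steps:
M = 30
Function('f')(g) = Add(-8, Mul(-4, g))
Function('v')(O, n) = Add(Mul(-3, O), Mul(-3, n))
Add(M, Mul(Function('v')(7, Add(-4, -3)), Function('f')(3))) = Add(30, Mul(Add(Mul(-3, 7), Mul(-3, Add(-4, -3))), Add(-8, Mul(-4, 3)))) = Add(30, Mul(Add(-21, Mul(-3, -7)), Add(-8, -12))) = Add(30, Mul(Add(-21, 21), -20)) = Add(30, Mul(0, -20)) = Add(30, 0) = 30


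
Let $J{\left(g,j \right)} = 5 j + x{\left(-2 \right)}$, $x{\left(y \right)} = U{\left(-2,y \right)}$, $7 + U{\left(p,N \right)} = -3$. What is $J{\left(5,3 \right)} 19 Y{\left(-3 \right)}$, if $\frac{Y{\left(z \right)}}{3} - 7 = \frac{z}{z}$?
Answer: $2280$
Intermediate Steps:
$U{\left(p,N \right)} = -10$ ($U{\left(p,N \right)} = -7 - 3 = -10$)
$x{\left(y \right)} = -10$
$J{\left(g,j \right)} = -10 + 5 j$ ($J{\left(g,j \right)} = 5 j - 10 = -10 + 5 j$)
$Y{\left(z \right)} = 24$ ($Y{\left(z \right)} = 21 + 3 \frac{z}{z} = 21 + 3 \cdot 1 = 21 + 3 = 24$)
$J{\left(5,3 \right)} 19 Y{\left(-3 \right)} = \left(-10 + 5 \cdot 3\right) 19 \cdot 24 = \left(-10 + 15\right) 19 \cdot 24 = 5 \cdot 19 \cdot 24 = 95 \cdot 24 = 2280$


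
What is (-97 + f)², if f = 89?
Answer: 64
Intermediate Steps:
(-97 + f)² = (-97 + 89)² = (-8)² = 64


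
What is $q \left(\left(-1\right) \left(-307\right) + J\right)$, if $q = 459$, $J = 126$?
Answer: $198747$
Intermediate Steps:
$q \left(\left(-1\right) \left(-307\right) + J\right) = 459 \left(\left(-1\right) \left(-307\right) + 126\right) = 459 \left(307 + 126\right) = 459 \cdot 433 = 198747$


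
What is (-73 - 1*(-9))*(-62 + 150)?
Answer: -5632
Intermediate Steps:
(-73 - 1*(-9))*(-62 + 150) = (-73 + 9)*88 = -64*88 = -5632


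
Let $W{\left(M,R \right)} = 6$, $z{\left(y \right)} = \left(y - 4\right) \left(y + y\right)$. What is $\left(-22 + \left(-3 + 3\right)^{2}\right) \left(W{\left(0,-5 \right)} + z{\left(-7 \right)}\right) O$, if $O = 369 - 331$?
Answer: $-133760$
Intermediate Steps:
$z{\left(y \right)} = 2 y \left(-4 + y\right)$ ($z{\left(y \right)} = \left(-4 + y\right) 2 y = 2 y \left(-4 + y\right)$)
$O = 38$ ($O = 369 - 331 = 38$)
$\left(-22 + \left(-3 + 3\right)^{2}\right) \left(W{\left(0,-5 \right)} + z{\left(-7 \right)}\right) O = \left(-22 + \left(-3 + 3\right)^{2}\right) \left(6 + 2 \left(-7\right) \left(-4 - 7\right)\right) 38 = \left(-22 + 0^{2}\right) \left(6 + 2 \left(-7\right) \left(-11\right)\right) 38 = \left(-22 + 0\right) \left(6 + 154\right) 38 = \left(-22\right) 160 \cdot 38 = \left(-3520\right) 38 = -133760$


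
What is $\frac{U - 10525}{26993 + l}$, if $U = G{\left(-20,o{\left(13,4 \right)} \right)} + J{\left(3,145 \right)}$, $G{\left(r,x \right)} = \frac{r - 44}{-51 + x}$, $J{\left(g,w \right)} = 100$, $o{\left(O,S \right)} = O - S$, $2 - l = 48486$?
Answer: $\frac{218893}{451311} \approx 0.48502$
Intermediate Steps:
$l = -48484$ ($l = 2 - 48486 = -48484$)
$G{\left(r,x \right)} = \frac{-44 + r}{-51 + x}$
$U = \frac{2132}{21}$ ($U = \frac{-44 - 20}{-51 + \left(13 - 4\right)} + 100 = \frac{1}{-51 + \left(13 - 4\right)} \left(-64\right) + 100 = \frac{1}{-51 + 9} \left(-64\right) + 100 = \frac{1}{-42} \left(-64\right) + 100 = \left(- \frac{1}{42}\right) \left(-64\right) + 100 = \frac{32}{21} + 100 = \frac{2132}{21} \approx 101.52$)
$\frac{U - 10525}{26993 + l} = \frac{\frac{2132}{21} - 10525}{26993 - 48484} = - \frac{218893}{21 \left(-21491\right)} = \left(- \frac{218893}{21}\right) \left(- \frac{1}{21491}\right) = \frac{218893}{451311}$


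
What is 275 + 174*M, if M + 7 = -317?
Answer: -56101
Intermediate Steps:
M = -324 (M = -7 - 317 = -324)
275 + 174*M = 275 + 174*(-324) = 275 - 56376 = -56101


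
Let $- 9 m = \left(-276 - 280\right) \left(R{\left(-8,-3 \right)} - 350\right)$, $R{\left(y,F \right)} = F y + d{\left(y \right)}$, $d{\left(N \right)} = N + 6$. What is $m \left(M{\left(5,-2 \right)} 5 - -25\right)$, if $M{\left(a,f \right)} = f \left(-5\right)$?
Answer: $- \frac{4559200}{3} \approx -1.5197 \cdot 10^{6}$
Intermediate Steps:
$d{\left(N \right)} = 6 + N$
$M{\left(a,f \right)} = - 5 f$
$R{\left(y,F \right)} = 6 + y + F y$ ($R{\left(y,F \right)} = F y + \left(6 + y\right) = 6 + y + F y$)
$m = - \frac{182368}{9}$ ($m = - \frac{\left(-276 - 280\right) \left(\left(6 - 8 - -24\right) - 350\right)}{9} = - \frac{\left(-556\right) \left(\left(6 - 8 + 24\right) - 350\right)}{9} = - \frac{\left(-556\right) \left(22 - 350\right)}{9} = - \frac{\left(-556\right) \left(-328\right)}{9} = \left(- \frac{1}{9}\right) 182368 = - \frac{182368}{9} \approx -20263.0$)
$m \left(M{\left(5,-2 \right)} 5 - -25\right) = - \frac{182368 \left(\left(-5\right) \left(-2\right) 5 - -25\right)}{9} = - \frac{182368 \left(10 \cdot 5 + 25\right)}{9} = - \frac{182368 \left(50 + 25\right)}{9} = \left(- \frac{182368}{9}\right) 75 = - \frac{4559200}{3}$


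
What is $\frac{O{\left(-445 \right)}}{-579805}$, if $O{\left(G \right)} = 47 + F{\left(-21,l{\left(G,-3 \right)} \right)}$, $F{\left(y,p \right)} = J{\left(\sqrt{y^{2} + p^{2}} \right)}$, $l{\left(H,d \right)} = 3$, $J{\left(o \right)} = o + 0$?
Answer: $- \frac{47}{579805} - \frac{3 \sqrt{2}}{115961} \approx -0.00011765$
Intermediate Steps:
$J{\left(o \right)} = o$
$F{\left(y,p \right)} = \sqrt{p^{2} + y^{2}}$ ($F{\left(y,p \right)} = \sqrt{y^{2} + p^{2}} = \sqrt{p^{2} + y^{2}}$)
$O{\left(G \right)} = 47 + 15 \sqrt{2}$ ($O{\left(G \right)} = 47 + \sqrt{3^{2} + \left(-21\right)^{2}} = 47 + \sqrt{9 + 441} = 47 + \sqrt{450} = 47 + 15 \sqrt{2}$)
$\frac{O{\left(-445 \right)}}{-579805} = \frac{47 + 15 \sqrt{2}}{-579805} = \left(47 + 15 \sqrt{2}\right) \left(- \frac{1}{579805}\right) = - \frac{47}{579805} - \frac{3 \sqrt{2}}{115961}$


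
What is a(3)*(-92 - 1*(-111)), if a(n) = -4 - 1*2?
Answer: -114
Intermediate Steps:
a(n) = -6 (a(n) = -4 - 2 = -6)
a(3)*(-92 - 1*(-111)) = -6*(-92 - 1*(-111)) = -6*(-92 + 111) = -6*19 = -114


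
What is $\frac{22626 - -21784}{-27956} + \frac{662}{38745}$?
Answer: $- \frac{851079289}{541577610} \approx -1.5715$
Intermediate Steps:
$\frac{22626 - -21784}{-27956} + \frac{662}{38745} = \left(22626 + 21784\right) \left(- \frac{1}{27956}\right) + 662 \cdot \frac{1}{38745} = 44410 \left(- \frac{1}{27956}\right) + \frac{662}{38745} = - \frac{22205}{13978} + \frac{662}{38745} = - \frac{851079289}{541577610}$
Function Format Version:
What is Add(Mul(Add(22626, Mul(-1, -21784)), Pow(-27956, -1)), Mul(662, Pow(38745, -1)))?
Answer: Rational(-851079289, 541577610) ≈ -1.5715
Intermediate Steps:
Add(Mul(Add(22626, Mul(-1, -21784)), Pow(-27956, -1)), Mul(662, Pow(38745, -1))) = Add(Mul(Add(22626, 21784), Rational(-1, 27956)), Mul(662, Rational(1, 38745))) = Add(Mul(44410, Rational(-1, 27956)), Rational(662, 38745)) = Add(Rational(-22205, 13978), Rational(662, 38745)) = Rational(-851079289, 541577610)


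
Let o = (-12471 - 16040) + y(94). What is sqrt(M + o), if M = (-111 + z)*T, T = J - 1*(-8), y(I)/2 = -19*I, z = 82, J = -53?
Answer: I*sqrt(30778) ≈ 175.44*I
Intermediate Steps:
y(I) = -38*I (y(I) = 2*(-19*I) = -38*I)
T = -45 (T = -53 - 1*(-8) = -53 + 8 = -45)
M = 1305 (M = (-111 + 82)*(-45) = -29*(-45) = 1305)
o = -32083 (o = (-12471 - 16040) - 38*94 = -28511 - 3572 = -32083)
sqrt(M + o) = sqrt(1305 - 32083) = sqrt(-30778) = I*sqrt(30778)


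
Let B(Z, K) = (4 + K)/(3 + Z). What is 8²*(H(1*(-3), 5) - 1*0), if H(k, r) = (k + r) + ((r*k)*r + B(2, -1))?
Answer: -23168/5 ≈ -4633.6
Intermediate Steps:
B(Z, K) = (4 + K)/(3 + Z)
H(k, r) = ⅗ + k + r + k*r² (H(k, r) = (k + r) + ((r*k)*r + (4 - 1)/(3 + 2)) = (k + r) + ((k*r)*r + 3/5) = (k + r) + (k*r² + (⅕)*3) = (k + r) + (k*r² + ⅗) = (k + r) + (⅗ + k*r²) = ⅗ + k + r + k*r²)
8²*(H(1*(-3), 5) - 1*0) = 8²*((⅗ + 1*(-3) + 5 + (1*(-3))*5²) - 1*0) = 64*((⅗ - 3 + 5 - 3*25) + 0) = 64*((⅗ - 3 + 5 - 75) + 0) = 64*(-362/5 + 0) = 64*(-362/5) = -23168/5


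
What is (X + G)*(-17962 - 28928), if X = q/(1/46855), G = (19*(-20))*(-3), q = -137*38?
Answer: 11437689671100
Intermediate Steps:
q = -5206
G = 1140 (G = -380*(-3) = 1140)
X = -243927130 (X = -5206/(1/46855) = -5206/1/46855 = -5206*46855 = -243927130)
(X + G)*(-17962 - 28928) = (-243927130 + 1140)*(-17962 - 28928) = -243925990*(-46890) = 11437689671100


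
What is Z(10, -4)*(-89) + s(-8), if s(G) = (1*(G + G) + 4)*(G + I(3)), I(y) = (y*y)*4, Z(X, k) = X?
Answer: -1226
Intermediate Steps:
I(y) = 4*y**2 (I(y) = y**2*4 = 4*y**2)
s(G) = (4 + 2*G)*(36 + G) (s(G) = (1*(G + G) + 4)*(G + 4*3**2) = (1*(2*G) + 4)*(G + 4*9) = (2*G + 4)*(G + 36) = (4 + 2*G)*(36 + G))
Z(10, -4)*(-89) + s(-8) = 10*(-89) + (144 + 2*(-8)**2 + 76*(-8)) = -890 + (144 + 2*64 - 608) = -890 + (144 + 128 - 608) = -890 - 336 = -1226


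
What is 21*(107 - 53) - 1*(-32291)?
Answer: 33425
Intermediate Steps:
21*(107 - 53) - 1*(-32291) = 21*54 + 32291 = 1134 + 32291 = 33425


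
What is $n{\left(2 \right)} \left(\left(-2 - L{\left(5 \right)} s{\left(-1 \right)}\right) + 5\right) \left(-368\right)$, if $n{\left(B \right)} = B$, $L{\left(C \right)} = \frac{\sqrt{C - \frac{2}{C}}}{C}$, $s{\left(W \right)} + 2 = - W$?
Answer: $-2208 - \frac{736 \sqrt{115}}{25} \approx -2523.7$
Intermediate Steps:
$s{\left(W \right)} = -2 - W$
$L{\left(C \right)} = \frac{\sqrt{C - \frac{2}{C}}}{C}$
$n{\left(2 \right)} \left(\left(-2 - L{\left(5 \right)} s{\left(-1 \right)}\right) + 5\right) \left(-368\right) = 2 \left(\left(-2 - \frac{\sqrt{5 - \frac{2}{5}}}{5} \left(-2 - -1\right)\right) + 5\right) \left(-368\right) = 2 \left(\left(-2 - \frac{\sqrt{5 - \frac{2}{5}}}{5} \left(-2 + 1\right)\right) + 5\right) \left(-368\right) = 2 \left(\left(-2 - \frac{\sqrt{5 - \frac{2}{5}}}{5} \left(-1\right)\right) + 5\right) \left(-368\right) = 2 \left(\left(-2 - \frac{\sqrt{\frac{23}{5}}}{5} \left(-1\right)\right) + 5\right) \left(-368\right) = 2 \left(\left(-2 - \frac{\frac{1}{5} \sqrt{115}}{5} \left(-1\right)\right) + 5\right) \left(-368\right) = 2 \left(\left(-2 - \frac{\sqrt{115}}{25} \left(-1\right)\right) + 5\right) \left(-368\right) = 2 \left(\left(-2 - - \frac{\sqrt{115}}{25}\right) + 5\right) \left(-368\right) = 2 \left(\left(-2 + \frac{\sqrt{115}}{25}\right) + 5\right) \left(-368\right) = 2 \left(3 + \frac{\sqrt{115}}{25}\right) \left(-368\right) = \left(6 + \frac{2 \sqrt{115}}{25}\right) \left(-368\right) = -2208 - \frac{736 \sqrt{115}}{25}$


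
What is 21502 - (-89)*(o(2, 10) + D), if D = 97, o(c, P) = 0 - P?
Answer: 29245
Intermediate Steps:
o(c, P) = -P
21502 - (-89)*(o(2, 10) + D) = 21502 - (-89)*(-1*10 + 97) = 21502 - (-89)*(-10 + 97) = 21502 - (-89)*87 = 21502 - 1*(-7743) = 21502 + 7743 = 29245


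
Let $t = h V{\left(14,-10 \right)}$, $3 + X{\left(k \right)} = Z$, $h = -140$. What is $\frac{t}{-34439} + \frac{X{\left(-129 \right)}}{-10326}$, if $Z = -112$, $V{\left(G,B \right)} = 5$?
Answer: $\frac{11188685}{355617114} \approx 0.031463$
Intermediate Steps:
$X{\left(k \right)} = -115$ ($X{\left(k \right)} = -3 - 112 = -115$)
$t = -700$ ($t = \left(-140\right) 5 = -700$)
$\frac{t}{-34439} + \frac{X{\left(-129 \right)}}{-10326} = - \frac{700}{-34439} - \frac{115}{-10326} = \left(-700\right) \left(- \frac{1}{34439}\right) - - \frac{115}{10326} = \frac{700}{34439} + \frac{115}{10326} = \frac{11188685}{355617114}$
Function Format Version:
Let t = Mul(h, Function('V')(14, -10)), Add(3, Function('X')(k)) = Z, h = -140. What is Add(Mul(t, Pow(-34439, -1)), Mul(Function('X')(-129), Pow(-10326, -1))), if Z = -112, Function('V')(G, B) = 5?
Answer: Rational(11188685, 355617114) ≈ 0.031463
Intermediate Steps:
Function('X')(k) = -115 (Function('X')(k) = Add(-3, -112) = -115)
t = -700 (t = Mul(-140, 5) = -700)
Add(Mul(t, Pow(-34439, -1)), Mul(Function('X')(-129), Pow(-10326, -1))) = Add(Mul(-700, Pow(-34439, -1)), Mul(-115, Pow(-10326, -1))) = Add(Mul(-700, Rational(-1, 34439)), Mul(-115, Rational(-1, 10326))) = Add(Rational(700, 34439), Rational(115, 10326)) = Rational(11188685, 355617114)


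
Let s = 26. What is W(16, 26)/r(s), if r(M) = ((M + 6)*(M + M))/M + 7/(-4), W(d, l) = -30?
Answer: -40/83 ≈ -0.48193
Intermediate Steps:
r(M) = 41/4 + 2*M (r(M) = ((6 + M)*(2*M))/M + 7*(-¼) = (2*M*(6 + M))/M - 7/4 = (12 + 2*M) - 7/4 = 41/4 + 2*M)
W(16, 26)/r(s) = -30/(41/4 + 2*26) = -30/(41/4 + 52) = -30/249/4 = -30*4/249 = -40/83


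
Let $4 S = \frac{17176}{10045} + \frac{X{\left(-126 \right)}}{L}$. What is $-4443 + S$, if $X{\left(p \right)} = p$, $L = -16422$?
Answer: $- \frac{69794472389}{15710380} \approx -4442.6$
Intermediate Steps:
$S = \frac{6745951}{15710380}$ ($S = \frac{\frac{17176}{10045} - \frac{126}{-16422}}{4} = \frac{17176 \cdot \frac{1}{10045} - - \frac{3}{391}}{4} = \frac{\frac{17176}{10045} + \frac{3}{391}}{4} = \frac{1}{4} \cdot \frac{6745951}{3927595} = \frac{6745951}{15710380} \approx 0.42939$)
$-4443 + S = -4443 + \frac{6745951}{15710380} = - \frac{69794472389}{15710380}$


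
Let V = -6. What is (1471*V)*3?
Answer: -26478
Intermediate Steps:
(1471*V)*3 = (1471*(-6))*3 = -8826*3 = -26478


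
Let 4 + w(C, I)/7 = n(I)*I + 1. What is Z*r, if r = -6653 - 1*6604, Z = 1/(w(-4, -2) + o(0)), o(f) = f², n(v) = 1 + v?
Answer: 13257/7 ≈ 1893.9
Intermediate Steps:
w(C, I) = -21 + 7*I*(1 + I) (w(C, I) = -28 + 7*((1 + I)*I + 1) = -28 + 7*(I*(1 + I) + 1) = -28 + 7*(1 + I*(1 + I)) = -28 + (7 + 7*I*(1 + I)) = -21 + 7*I*(1 + I))
Z = -⅐ (Z = 1/((-21 + 7*(-2)*(1 - 2)) + 0²) = 1/((-21 + 7*(-2)*(-1)) + 0) = 1/((-21 + 14) + 0) = 1/(-7 + 0) = 1/(-7) = -⅐ ≈ -0.14286)
r = -13257 (r = -6653 - 6604 = -13257)
Z*r = -⅐*(-13257) = 13257/7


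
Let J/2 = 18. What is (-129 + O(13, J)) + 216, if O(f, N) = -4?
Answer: 83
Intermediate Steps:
J = 36 (J = 2*18 = 36)
(-129 + O(13, J)) + 216 = (-129 - 4) + 216 = -133 + 216 = 83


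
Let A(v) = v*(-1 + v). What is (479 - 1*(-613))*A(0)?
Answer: 0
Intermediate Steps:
(479 - 1*(-613))*A(0) = (479 - 1*(-613))*(0*(-1 + 0)) = (479 + 613)*(0*(-1)) = 1092*0 = 0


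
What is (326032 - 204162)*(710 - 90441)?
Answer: -10935516970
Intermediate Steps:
(326032 - 204162)*(710 - 90441) = 121870*(-89731) = -10935516970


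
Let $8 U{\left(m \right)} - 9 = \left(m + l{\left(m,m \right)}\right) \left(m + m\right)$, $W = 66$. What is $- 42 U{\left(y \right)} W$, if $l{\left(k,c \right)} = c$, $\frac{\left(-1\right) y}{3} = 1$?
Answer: $- \frac{31185}{2} \approx -15593.0$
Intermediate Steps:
$y = -3$ ($y = \left(-3\right) 1 = -3$)
$U{\left(m \right)} = \frac{9}{8} + \frac{m^{2}}{2}$ ($U{\left(m \right)} = \frac{9}{8} + \frac{\left(m + m\right) \left(m + m\right)}{8} = \frac{9}{8} + \frac{2 m 2 m}{8} = \frac{9}{8} + \frac{4 m^{2}}{8} = \frac{9}{8} + \frac{m^{2}}{2}$)
$- 42 U{\left(y \right)} W = - 42 \left(\frac{9}{8} + \frac{\left(-3\right)^{2}}{2}\right) 66 = - 42 \left(\frac{9}{8} + \frac{1}{2} \cdot 9\right) 66 = - 42 \left(\frac{9}{8} + \frac{9}{2}\right) 66 = \left(-42\right) \frac{45}{8} \cdot 66 = \left(- \frac{945}{4}\right) 66 = - \frac{31185}{2}$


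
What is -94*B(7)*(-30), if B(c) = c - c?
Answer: 0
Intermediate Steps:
B(c) = 0
-94*B(7)*(-30) = -94*0*(-30) = 0*(-30) = 0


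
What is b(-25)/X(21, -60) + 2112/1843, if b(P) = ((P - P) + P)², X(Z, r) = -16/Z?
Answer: -24155583/29488 ≈ -819.17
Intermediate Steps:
b(P) = P² (b(P) = (0 + P)² = P²)
b(-25)/X(21, -60) + 2112/1843 = (-25)²/((-16/21)) + 2112/1843 = 625/((-16*1/21)) + 2112*(1/1843) = 625/(-16/21) + 2112/1843 = 625*(-21/16) + 2112/1843 = -13125/16 + 2112/1843 = -24155583/29488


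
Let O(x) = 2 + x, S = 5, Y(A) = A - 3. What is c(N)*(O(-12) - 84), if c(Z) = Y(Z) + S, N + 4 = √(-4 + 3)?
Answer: 188 - 94*I ≈ 188.0 - 94.0*I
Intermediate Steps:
Y(A) = -3 + A
N = -4 + I (N = -4 + √(-4 + 3) = -4 + √(-1) = -4 + I ≈ -4.0 + 1.0*I)
c(Z) = 2 + Z (c(Z) = (-3 + Z) + 5 = 2 + Z)
c(N)*(O(-12) - 84) = (2 + (-4 + I))*((2 - 12) - 84) = (-2 + I)*(-10 - 84) = (-2 + I)*(-94) = 188 - 94*I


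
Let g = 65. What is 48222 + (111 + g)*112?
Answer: 67934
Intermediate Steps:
48222 + (111 + g)*112 = 48222 + (111 + 65)*112 = 48222 + 176*112 = 48222 + 19712 = 67934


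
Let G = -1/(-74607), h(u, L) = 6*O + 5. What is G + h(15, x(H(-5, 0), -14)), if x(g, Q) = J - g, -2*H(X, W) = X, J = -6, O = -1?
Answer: -74606/74607 ≈ -0.99999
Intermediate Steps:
H(X, W) = -X/2
x(g, Q) = -6 - g
h(u, L) = -1 (h(u, L) = 6*(-1) + 5 = -6 + 5 = -1)
G = 1/74607 (G = -1*(-1/74607) = 1/74607 ≈ 1.3404e-5)
G + h(15, x(H(-5, 0), -14)) = 1/74607 - 1 = -74606/74607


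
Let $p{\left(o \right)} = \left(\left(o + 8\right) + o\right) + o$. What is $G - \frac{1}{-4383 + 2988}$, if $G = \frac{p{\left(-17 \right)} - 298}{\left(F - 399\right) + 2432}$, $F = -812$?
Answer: $- \frac{14378}{51615} \approx -0.27856$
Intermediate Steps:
$p{\left(o \right)} = 8 + 3 o$ ($p{\left(o \right)} = \left(\left(8 + o\right) + o\right) + o = \left(8 + 2 o\right) + o = 8 + 3 o$)
$G = - \frac{31}{111}$ ($G = \frac{\left(8 + 3 \left(-17\right)\right) - 298}{\left(-812 - 399\right) + 2432} = \frac{\left(8 - 51\right) + \left(-1051 + 753\right)}{-1211 + 2432} = \frac{-43 - 298}{1221} = \left(-341\right) \frac{1}{1221} = - \frac{31}{111} \approx -0.27928$)
$G - \frac{1}{-4383 + 2988} = - \frac{31}{111} - \frac{1}{-4383 + 2988} = - \frac{31}{111} - \frac{1}{-1395} = - \frac{31}{111} - - \frac{1}{1395} = - \frac{31}{111} + \frac{1}{1395} = - \frac{14378}{51615}$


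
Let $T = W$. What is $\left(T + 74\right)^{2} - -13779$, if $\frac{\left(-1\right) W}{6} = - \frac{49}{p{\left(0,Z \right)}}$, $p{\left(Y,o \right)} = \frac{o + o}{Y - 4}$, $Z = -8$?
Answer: $\frac{142141}{4} \approx 35535.0$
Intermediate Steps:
$p{\left(Y,o \right)} = \frac{2 o}{-4 + Y}$
$W = \frac{147}{2}$ ($W = - 6 \left(- \frac{49}{2 \left(-8\right) \frac{1}{-4 + 0}}\right) = - 6 \left(- \frac{49}{2 \left(-8\right) \frac{1}{-4}}\right) = - 6 \left(- \frac{49}{2 \left(-8\right) \left(- \frac{1}{4}\right)}\right) = - 6 \left(- \frac{49}{4}\right) = - 6 \left(\left(-49\right) \frac{1}{4}\right) = \left(-6\right) \left(- \frac{49}{4}\right) = \frac{147}{2} \approx 73.5$)
$T = \frac{147}{2} \approx 73.5$
$\left(T + 74\right)^{2} - -13779 = \left(\frac{147}{2} + 74\right)^{2} - -13779 = \left(\frac{295}{2}\right)^{2} + 13779 = \frac{87025}{4} + 13779 = \frac{142141}{4}$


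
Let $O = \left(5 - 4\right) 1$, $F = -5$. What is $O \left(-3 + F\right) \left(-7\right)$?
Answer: $56$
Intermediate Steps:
$O = 1$ ($O = 1 \cdot 1 = 1$)
$O \left(-3 + F\right) \left(-7\right) = 1 \left(-3 - 5\right) \left(-7\right) = 1 \left(-8\right) \left(-7\right) = \left(-8\right) \left(-7\right) = 56$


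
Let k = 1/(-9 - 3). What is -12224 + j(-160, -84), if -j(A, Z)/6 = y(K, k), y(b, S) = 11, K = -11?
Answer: -12290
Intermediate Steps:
k = -1/12 (k = 1/(-12) = -1/12 ≈ -0.083333)
j(A, Z) = -66 (j(A, Z) = -6*11 = -66)
-12224 + j(-160, -84) = -12224 - 66 = -12290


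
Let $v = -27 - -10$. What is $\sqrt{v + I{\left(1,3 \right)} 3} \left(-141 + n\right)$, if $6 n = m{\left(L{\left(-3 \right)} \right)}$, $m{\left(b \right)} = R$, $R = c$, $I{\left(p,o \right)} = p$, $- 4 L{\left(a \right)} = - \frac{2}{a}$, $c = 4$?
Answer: $- \frac{421 i \sqrt{14}}{3} \approx - 525.08 i$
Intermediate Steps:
$L{\left(a \right)} = \frac{1}{2 a}$ ($L{\left(a \right)} = - \frac{\left(-2\right) \frac{1}{a}}{4} = \frac{1}{2 a}$)
$v = -17$ ($v = -27 + 10 = -17$)
$R = 4$
$m{\left(b \right)} = 4$
$n = \frac{2}{3}$ ($n = \frac{1}{6} \cdot 4 = \frac{2}{3} \approx 0.66667$)
$\sqrt{v + I{\left(1,3 \right)} 3} \left(-141 + n\right) = \sqrt{-17 + 1 \cdot 3} \left(-141 + \frac{2}{3}\right) = \sqrt{-17 + 3} \left(- \frac{421}{3}\right) = \sqrt{-14} \left(- \frac{421}{3}\right) = i \sqrt{14} \left(- \frac{421}{3}\right) = - \frac{421 i \sqrt{14}}{3}$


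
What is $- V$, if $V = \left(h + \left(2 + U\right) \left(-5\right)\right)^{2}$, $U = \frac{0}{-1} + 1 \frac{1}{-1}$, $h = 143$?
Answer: $-19044$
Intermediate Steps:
$U = -1$ ($U = 0 \left(-1\right) + 1 \left(-1\right) = 0 - 1 = -1$)
$V = 19044$ ($V = \left(143 + \left(2 - 1\right) \left(-5\right)\right)^{2} = \left(143 + 1 \left(-5\right)\right)^{2} = \left(143 - 5\right)^{2} = 138^{2} = 19044$)
$- V = \left(-1\right) 19044 = -19044$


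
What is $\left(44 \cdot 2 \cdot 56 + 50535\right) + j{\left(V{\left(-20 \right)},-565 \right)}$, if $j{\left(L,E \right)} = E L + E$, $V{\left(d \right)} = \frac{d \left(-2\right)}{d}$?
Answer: $56028$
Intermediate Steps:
$V{\left(d \right)} = -2$ ($V{\left(d \right)} = \frac{\left(-2\right) d}{d} = -2$)
$j{\left(L,E \right)} = E + E L$
$\left(44 \cdot 2 \cdot 56 + 50535\right) + j{\left(V{\left(-20 \right)},-565 \right)} = \left(44 \cdot 2 \cdot 56 + 50535\right) - 565 \left(1 - 2\right) = \left(88 \cdot 56 + 50535\right) - -565 = \left(4928 + 50535\right) + 565 = 55463 + 565 = 56028$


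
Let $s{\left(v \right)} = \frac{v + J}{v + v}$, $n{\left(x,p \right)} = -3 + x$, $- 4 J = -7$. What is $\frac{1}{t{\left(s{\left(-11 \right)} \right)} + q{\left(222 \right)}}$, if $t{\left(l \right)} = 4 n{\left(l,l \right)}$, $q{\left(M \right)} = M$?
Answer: $\frac{22}{4657} \approx 0.0047241$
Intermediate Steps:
$J = \frac{7}{4}$ ($J = \left(- \frac{1}{4}\right) \left(-7\right) = \frac{7}{4} \approx 1.75$)
$s{\left(v \right)} = \frac{\frac{7}{4} + v}{2 v}$ ($s{\left(v \right)} = \frac{v + \frac{7}{4}}{v + v} = \frac{\frac{7}{4} + v}{2 v}$)
$t{\left(l \right)} = -12 + 4 l$ ($t{\left(l \right)} = 4 \left(-3 + l\right) = -12 + 4 l$)
$\frac{1}{t{\left(s{\left(-11 \right)} \right)} + q{\left(222 \right)}} = \frac{1}{\left(-12 + 4 \frac{7 + 4 \left(-11\right)}{8 \left(-11\right)}\right) + 222} = \frac{1}{\left(-12 + 4 \cdot \frac{1}{8} \left(- \frac{1}{11}\right) \left(7 - 44\right)\right) + 222} = \frac{1}{\left(-12 + 4 \cdot \frac{1}{8} \left(- \frac{1}{11}\right) \left(-37\right)\right) + 222} = \frac{1}{\left(-12 + 4 \cdot \frac{37}{88}\right) + 222} = \frac{1}{\left(-12 + \frac{37}{22}\right) + 222} = \frac{1}{- \frac{227}{22} + 222} = \frac{1}{\frac{4657}{22}} = \frac{22}{4657}$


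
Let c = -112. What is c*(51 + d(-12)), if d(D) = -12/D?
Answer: -5824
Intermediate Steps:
c*(51 + d(-12)) = -112*(51 - 12/(-12)) = -112*(51 - 12*(-1/12)) = -112*(51 + 1) = -112*52 = -5824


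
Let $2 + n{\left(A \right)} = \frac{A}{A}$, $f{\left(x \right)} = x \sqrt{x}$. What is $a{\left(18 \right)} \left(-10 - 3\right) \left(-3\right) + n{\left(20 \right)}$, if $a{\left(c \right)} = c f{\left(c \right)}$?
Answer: $-1 + 37908 \sqrt{2} \approx 53609.0$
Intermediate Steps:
$f{\left(x \right)} = x^{\frac{3}{2}}$
$a{\left(c \right)} = c^{\frac{5}{2}}$ ($a{\left(c \right)} = c c^{\frac{3}{2}} = c^{\frac{5}{2}}$)
$n{\left(A \right)} = -1$ ($n{\left(A \right)} = -2 + \frac{A}{A} = -2 + 1 = -1$)
$a{\left(18 \right)} \left(-10 - 3\right) \left(-3\right) + n{\left(20 \right)} = 18^{\frac{5}{2}} \left(-10 - 3\right) \left(-3\right) - 1 = 972 \sqrt{2} \left(\left(-13\right) \left(-3\right)\right) - 1 = 972 \sqrt{2} \cdot 39 - 1 = 37908 \sqrt{2} - 1 = -1 + 37908 \sqrt{2}$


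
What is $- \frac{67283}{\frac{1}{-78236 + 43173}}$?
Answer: $2359143829$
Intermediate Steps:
$- \frac{67283}{\frac{1}{-78236 + 43173}} = - \frac{67283}{\frac{1}{-35063}} = - \frac{67283}{- \frac{1}{35063}} = \left(-67283\right) \left(-35063\right) = 2359143829$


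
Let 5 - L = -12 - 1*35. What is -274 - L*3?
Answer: -430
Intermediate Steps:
L = 52 (L = 5 - (-12 - 1*35) = 5 - (-12 - 35) = 5 - 1*(-47) = 5 + 47 = 52)
-274 - L*3 = -274 - 52*3 = -274 - 1*156 = -274 - 156 = -430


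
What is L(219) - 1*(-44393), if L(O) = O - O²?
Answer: -3349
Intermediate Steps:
L(219) - 1*(-44393) = 219*(1 - 1*219) - 1*(-44393) = 219*(1 - 219) + 44393 = 219*(-218) + 44393 = -47742 + 44393 = -3349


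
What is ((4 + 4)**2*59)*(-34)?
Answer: -128384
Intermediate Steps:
((4 + 4)**2*59)*(-34) = (8**2*59)*(-34) = (64*59)*(-34) = 3776*(-34) = -128384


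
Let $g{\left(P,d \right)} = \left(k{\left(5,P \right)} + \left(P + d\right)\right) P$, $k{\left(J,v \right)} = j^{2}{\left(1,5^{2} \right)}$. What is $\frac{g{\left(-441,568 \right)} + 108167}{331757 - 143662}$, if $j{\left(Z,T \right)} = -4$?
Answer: $\frac{45104}{188095} \approx 0.23979$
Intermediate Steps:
$k{\left(J,v \right)} = 16$ ($k{\left(J,v \right)} = \left(-4\right)^{2} = 16$)
$g{\left(P,d \right)} = P \left(16 + P + d\right)$ ($g{\left(P,d \right)} = \left(16 + \left(P + d\right)\right) P = \left(16 + P + d\right) P = P \left(16 + P + d\right)$)
$\frac{g{\left(-441,568 \right)} + 108167}{331757 - 143662} = \frac{- 441 \left(16 - 441 + 568\right) + 108167}{331757 - 143662} = \frac{\left(-441\right) 143 + 108167}{188095} = \left(-63063 + 108167\right) \frac{1}{188095} = 45104 \cdot \frac{1}{188095} = \frac{45104}{188095}$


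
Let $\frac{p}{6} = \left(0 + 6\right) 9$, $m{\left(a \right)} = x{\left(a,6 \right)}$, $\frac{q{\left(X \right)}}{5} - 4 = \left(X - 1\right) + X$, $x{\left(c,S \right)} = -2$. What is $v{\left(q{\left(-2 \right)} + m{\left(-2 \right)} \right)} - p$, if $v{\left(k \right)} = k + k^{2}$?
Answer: $-282$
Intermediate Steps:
$q{\left(X \right)} = 15 + 10 X$ ($q{\left(X \right)} = 20 + 5 \left(\left(X - 1\right) + X\right) = 20 + 5 \left(\left(-1 + X\right) + X\right) = 20 + 5 \left(-1 + 2 X\right) = 20 + \left(-5 + 10 X\right) = 15 + 10 X$)
$m{\left(a \right)} = -2$
$p = 324$ ($p = 6 \left(0 + 6\right) 9 = 6 \cdot 6 \cdot 9 = 6 \cdot 54 = 324$)
$v{\left(q{\left(-2 \right)} + m{\left(-2 \right)} \right)} - p = \left(\left(15 + 10 \left(-2\right)\right) - 2\right) \left(1 + \left(\left(15 + 10 \left(-2\right)\right) - 2\right)\right) - 324 = \left(\left(15 - 20\right) - 2\right) \left(1 + \left(\left(15 - 20\right) - 2\right)\right) - 324 = \left(-5 - 2\right) \left(1 - 7\right) - 324 = - 7 \left(1 - 7\right) - 324 = \left(-7\right) \left(-6\right) - 324 = 42 - 324 = -282$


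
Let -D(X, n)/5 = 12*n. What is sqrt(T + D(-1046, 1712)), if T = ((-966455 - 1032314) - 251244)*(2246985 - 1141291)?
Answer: I*sqrt(2487825976742) ≈ 1.5773e+6*I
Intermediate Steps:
D(X, n) = -60*n
T = -2487825874022 (T = (-1998769 - 251244)*1105694 = -2250013*1105694 = -2487825874022)
sqrt(T + D(-1046, 1712)) = sqrt(-2487825874022 - 60*1712) = sqrt(-2487825874022 - 102720) = sqrt(-2487825976742) = I*sqrt(2487825976742)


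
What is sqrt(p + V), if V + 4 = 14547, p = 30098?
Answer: sqrt(44641) ≈ 211.28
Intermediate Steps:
V = 14543 (V = -4 + 14547 = 14543)
sqrt(p + V) = sqrt(30098 + 14543) = sqrt(44641)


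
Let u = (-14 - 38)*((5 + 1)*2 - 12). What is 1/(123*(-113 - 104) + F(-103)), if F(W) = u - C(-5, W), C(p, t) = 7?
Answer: -1/26698 ≈ -3.7456e-5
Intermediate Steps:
u = 0 (u = -52*(6*2 - 12) = -52*(12 - 12) = -52*0 = 0)
F(W) = -7 (F(W) = 0 - 1*7 = 0 - 7 = -7)
1/(123*(-113 - 104) + F(-103)) = 1/(123*(-113 - 104) - 7) = 1/(123*(-217) - 7) = 1/(-26691 - 7) = 1/(-26698) = -1/26698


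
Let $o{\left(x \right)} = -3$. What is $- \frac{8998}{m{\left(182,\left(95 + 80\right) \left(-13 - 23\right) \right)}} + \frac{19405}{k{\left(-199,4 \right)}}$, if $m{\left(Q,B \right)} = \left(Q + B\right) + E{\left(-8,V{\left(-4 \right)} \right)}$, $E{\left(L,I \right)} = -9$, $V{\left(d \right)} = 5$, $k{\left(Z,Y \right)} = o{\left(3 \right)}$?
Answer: $- \frac{10806131}{1671} \approx -6466.9$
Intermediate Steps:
$k{\left(Z,Y \right)} = -3$
$m{\left(Q,B \right)} = -9 + B + Q$ ($m{\left(Q,B \right)} = \left(Q + B\right) - 9 = \left(B + Q\right) - 9 = -9 + B + Q$)
$- \frac{8998}{m{\left(182,\left(95 + 80\right) \left(-13 - 23\right) \right)}} + \frac{19405}{k{\left(-199,4 \right)}} = - \frac{8998}{-9 + \left(95 + 80\right) \left(-13 - 23\right) + 182} + \frac{19405}{-3} = - \frac{8998}{-9 + 175 \left(-36\right) + 182} + 19405 \left(- \frac{1}{3}\right) = - \frac{8998}{-9 - 6300 + 182} - \frac{19405}{3} = - \frac{8998}{-6127} - \frac{19405}{3} = \left(-8998\right) \left(- \frac{1}{6127}\right) - \frac{19405}{3} = \frac{818}{557} - \frac{19405}{3} = - \frac{10806131}{1671}$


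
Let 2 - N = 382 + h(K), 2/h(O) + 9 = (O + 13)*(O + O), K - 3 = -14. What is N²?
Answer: 405539044/2809 ≈ 1.4437e+5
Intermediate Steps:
K = -11 (K = 3 - 14 = -11)
h(O) = 2/(-9 + 2*O*(13 + O)) (h(O) = 2/(-9 + (O + 13)*(O + O)) = 2/(-9 + (13 + O)*(2*O)) = 2/(-9 + 2*O*(13 + O)))
N = -20138/53 (N = 2 - (382 + 2/(-9 + 2*(-11)² + 26*(-11))) = 2 - (382 + 2/(-9 + 2*121 - 286)) = 2 - (382 + 2/(-9 + 242 - 286)) = 2 - (382 + 2/(-53)) = 2 - (382 + 2*(-1/53)) = 2 - (382 - 2/53) = 2 - 1*20244/53 = 2 - 20244/53 = -20138/53 ≈ -379.96)
N² = (-20138/53)² = 405539044/2809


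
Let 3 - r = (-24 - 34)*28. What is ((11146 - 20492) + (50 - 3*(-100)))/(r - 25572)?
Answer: 8996/23945 ≈ 0.37569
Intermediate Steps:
r = 1627 (r = 3 - (-24 - 34)*28 = 3 - (-58)*28 = 3 - 1*(-1624) = 3 + 1624 = 1627)
((11146 - 20492) + (50 - 3*(-100)))/(r - 25572) = ((11146 - 20492) + (50 - 3*(-100)))/(1627 - 25572) = (-9346 + (50 + 300))/(-23945) = (-9346 + 350)*(-1/23945) = -8996*(-1/23945) = 8996/23945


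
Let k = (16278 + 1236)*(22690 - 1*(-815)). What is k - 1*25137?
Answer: 411641433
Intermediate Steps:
k = 411666570 (k = 17514*(22690 + 815) = 17514*23505 = 411666570)
k - 1*25137 = 411666570 - 1*25137 = 411666570 - 25137 = 411641433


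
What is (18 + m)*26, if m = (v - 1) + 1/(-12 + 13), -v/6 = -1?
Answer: 624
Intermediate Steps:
v = 6 (v = -6*(-1) = 6)
m = 6 (m = (6 - 1) + 1/(-12 + 13) = 5 + 1/1 = 5 + 1 = 6)
(18 + m)*26 = (18 + 6)*26 = 24*26 = 624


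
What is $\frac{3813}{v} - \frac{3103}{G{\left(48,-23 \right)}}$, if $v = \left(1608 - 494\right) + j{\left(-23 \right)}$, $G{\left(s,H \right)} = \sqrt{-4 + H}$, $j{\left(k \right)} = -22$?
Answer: $\frac{1271}{364} + \frac{3103 i \sqrt{3}}{9} \approx 3.4918 + 597.17 i$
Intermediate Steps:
$v = 1092$ ($v = \left(1608 - 494\right) - 22 = 1114 - 22 = 1092$)
$\frac{3813}{v} - \frac{3103}{G{\left(48,-23 \right)}} = \frac{3813}{1092} - \frac{3103}{\sqrt{-4 - 23}} = 3813 \cdot \frac{1}{1092} - \frac{3103}{\sqrt{-27}} = \frac{1271}{364} - \frac{3103}{3 i \sqrt{3}} = \frac{1271}{364} - 3103 \left(- \frac{i \sqrt{3}}{9}\right) = \frac{1271}{364} + \frac{3103 i \sqrt{3}}{9}$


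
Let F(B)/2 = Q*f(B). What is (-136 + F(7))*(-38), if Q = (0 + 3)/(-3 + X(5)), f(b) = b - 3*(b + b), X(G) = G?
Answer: 9158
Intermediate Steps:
f(b) = -5*b (f(b) = b - 6*b = -5*b)
Q = 3/2 (Q = (0 + 3)/(-3 + 5) = 3/2 ≈ 1.5000)
F(B) = -15*B (F(B) = 2*(3*(-5*B)/2) = 2*(-15*B/2) = -15*B)
(-136 + F(7))*(-38) = (-136 - 15*7)*(-38) = (-136 - 105)*(-38) = -241*(-38) = 9158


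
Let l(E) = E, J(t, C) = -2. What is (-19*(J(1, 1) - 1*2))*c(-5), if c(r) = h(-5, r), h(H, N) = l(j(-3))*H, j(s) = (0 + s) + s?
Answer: 2280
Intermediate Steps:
j(s) = 2*s (j(s) = s + s = 2*s)
h(H, N) = -6*H (h(H, N) = (2*(-3))*H = -6*H)
c(r) = 30 (c(r) = -6*(-5) = 30)
(-19*(J(1, 1) - 1*2))*c(-5) = -19*(-2 - 1*2)*30 = -19*(-2 - 2)*30 = -19*(-4)*30 = 76*30 = 2280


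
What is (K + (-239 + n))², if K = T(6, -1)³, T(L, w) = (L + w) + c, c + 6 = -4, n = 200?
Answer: 26896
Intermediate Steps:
c = -10 (c = -6 - 4 = -10)
T(L, w) = -10 + L + w (T(L, w) = (L + w) - 10 = -10 + L + w)
K = -125 (K = (-10 + 6 - 1)³ = (-5)³ = -125)
(K + (-239 + n))² = (-125 + (-239 + 200))² = (-125 - 39)² = (-164)² = 26896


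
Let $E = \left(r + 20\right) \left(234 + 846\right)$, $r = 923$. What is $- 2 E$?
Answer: $-2036880$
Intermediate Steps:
$E = 1018440$ ($E = \left(923 + 20\right) \left(234 + 846\right) = 943 \cdot 1080 = 1018440$)
$- 2 E = \left(-2\right) 1018440 = -2036880$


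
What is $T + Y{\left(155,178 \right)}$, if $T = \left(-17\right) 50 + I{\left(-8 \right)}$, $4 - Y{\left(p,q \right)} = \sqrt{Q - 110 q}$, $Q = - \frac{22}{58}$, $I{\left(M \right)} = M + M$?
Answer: $-862 - \frac{i \sqrt{16467099}}{29} \approx -862.0 - 139.93 i$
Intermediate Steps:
$I{\left(M \right)} = 2 M$
$Q = - \frac{11}{29}$ ($Q = \left(-22\right) \frac{1}{58} = - \frac{11}{29} \approx -0.37931$)
$Y{\left(p,q \right)} = 4 - \sqrt{- \frac{11}{29} - 110 q}$
$T = -866$ ($T = \left(-17\right) 50 + 2 \left(-8\right) = -850 - 16 = -866$)
$T + Y{\left(155,178 \right)} = -866 + \left(4 - \frac{\sqrt{-319 - 16466780}}{29}\right) = -866 + \left(4 - \frac{\sqrt{-16467099}}{29}\right) = -866 + \left(4 - \frac{i \sqrt{16467099}}{29}\right) = -862 - \frac{i \sqrt{16467099}}{29}$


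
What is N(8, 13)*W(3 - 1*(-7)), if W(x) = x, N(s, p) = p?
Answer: 130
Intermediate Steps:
N(8, 13)*W(3 - 1*(-7)) = 13*(3 - 1*(-7)) = 13*(3 + 7) = 13*10 = 130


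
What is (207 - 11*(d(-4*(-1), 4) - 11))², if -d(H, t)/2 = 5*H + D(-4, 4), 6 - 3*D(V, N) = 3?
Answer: 624100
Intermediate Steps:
D(V, N) = 1 (D(V, N) = 2 - ⅓*3 = 2 - 1 = 1)
d(H, t) = -2 - 10*H (d(H, t) = -2*(5*H + 1) = -2*(1 + 5*H) = -2 - 10*H)
(207 - 11*(d(-4*(-1), 4) - 11))² = (207 - 11*((-2 - (-40)*(-1)) - 11))² = (207 - 11*((-2 - 10*4) - 11))² = (207 - 11*((-2 - 40) - 11))² = (207 - 11*(-42 - 11))² = (207 - 11*(-53))² = (207 + 583)² = 790² = 624100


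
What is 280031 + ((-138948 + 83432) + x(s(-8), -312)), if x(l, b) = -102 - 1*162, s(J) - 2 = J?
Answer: 224251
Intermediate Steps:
s(J) = 2 + J
x(l, b) = -264 (x(l, b) = -102 - 162 = -264)
280031 + ((-138948 + 83432) + x(s(-8), -312)) = 280031 + ((-138948 + 83432) - 264) = 280031 + (-55516 - 264) = 280031 - 55780 = 224251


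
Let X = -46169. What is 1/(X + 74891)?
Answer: 1/28722 ≈ 3.4817e-5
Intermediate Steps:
1/(X + 74891) = 1/(-46169 + 74891) = 1/28722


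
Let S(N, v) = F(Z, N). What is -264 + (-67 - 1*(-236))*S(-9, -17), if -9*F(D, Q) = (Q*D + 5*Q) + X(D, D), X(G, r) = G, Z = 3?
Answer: 3095/3 ≈ 1031.7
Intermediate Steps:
F(D, Q) = -5*Q/9 - D/9 - D*Q/9 (F(D, Q) = -((Q*D + 5*Q) + D)/9 = -((D*Q + 5*Q) + D)/9 = -((5*Q + D*Q) + D)/9 = -(D + 5*Q + D*Q)/9 = -5*Q/9 - D/9 - D*Q/9)
S(N, v) = -1/3 - 8*N/9 (S(N, v) = -5*N/9 - 1/9*3 - 1/9*3*N = -5*N/9 - 1/3 - N/3 = -1/3 - 8*N/9)
-264 + (-67 - 1*(-236))*S(-9, -17) = -264 + (-67 - 1*(-236))*(-1/3 - 8/9*(-9)) = -264 + (-67 + 236)*(-1/3 + 8) = -264 + 169*(23/3) = -264 + 3887/3 = 3095/3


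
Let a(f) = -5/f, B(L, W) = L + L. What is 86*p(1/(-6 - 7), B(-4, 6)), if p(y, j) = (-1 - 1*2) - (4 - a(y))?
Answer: 4988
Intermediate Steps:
B(L, W) = 2*L
p(y, j) = -7 - 5/y (p(y, j) = (-1 - 1*2) - (4 - (-5)/y) = (-1 - 2) - (4 + 5/y) = -3 + (-4 - 5/y) = -7 - 5/y)
86*p(1/(-6 - 7), B(-4, 6)) = 86*(-7 - 5/(1/(-6 - 7))) = 86*(-7 - 5/(1/(-13))) = 86*(-7 - 5/(-1/13)) = 86*(-7 - 5*(-13)) = 86*(-7 + 65) = 86*58 = 4988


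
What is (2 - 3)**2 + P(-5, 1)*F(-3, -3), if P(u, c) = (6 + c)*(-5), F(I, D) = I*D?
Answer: -314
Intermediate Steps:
F(I, D) = D*I
P(u, c) = -30 - 5*c
(2 - 3)**2 + P(-5, 1)*F(-3, -3) = (2 - 3)**2 + (-30 - 5*1)*(-3*(-3)) = (-1)**2 + (-30 - 5)*9 = 1 - 35*9 = 1 - 315 = -314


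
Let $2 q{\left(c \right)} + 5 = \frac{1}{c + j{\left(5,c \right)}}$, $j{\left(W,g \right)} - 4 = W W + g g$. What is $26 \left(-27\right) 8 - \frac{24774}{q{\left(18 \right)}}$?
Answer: $\frac{1328374}{309} \approx 4298.9$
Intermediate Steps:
$j{\left(W,g \right)} = 4 + W^{2} + g^{2}$ ($j{\left(W,g \right)} = 4 + \left(W W + g g\right) = 4 + \left(W^{2} + g^{2}\right) = 4 + W^{2} + g^{2}$)
$q{\left(c \right)} = - \frac{5}{2} + \frac{1}{2 \left(29 + c + c^{2}\right)}$ ($q{\left(c \right)} = - \frac{5}{2} + \frac{1}{2 \left(c + \left(4 + 5^{2} + c^{2}\right)\right)} = - \frac{5}{2} + \frac{1}{2 \left(c + \left(4 + 25 + c^{2}\right)\right)} = - \frac{5}{2} + \frac{1}{2 \left(c + \left(29 + c^{2}\right)\right)} = - \frac{5}{2} + \frac{1}{2 \left(29 + c + c^{2}\right)}$)
$26 \left(-27\right) 8 - \frac{24774}{q{\left(18 \right)}} = 26 \left(-27\right) 8 - \frac{24774}{\frac{1}{2} \frac{1}{29 + 18 + 18^{2}} \left(-144 - 90 - 5 \cdot 18^{2}\right)} = \left(-702\right) 8 - \frac{24774}{\frac{1}{2} \frac{1}{29 + 18 + 324} \left(-144 - 90 - 1620\right)} = -5616 - \frac{24774}{\frac{1}{2} \cdot \frac{1}{371} \left(-144 - 90 - 1620\right)} = -5616 - \frac{24774}{\frac{1}{2} \cdot \frac{1}{371} \left(-1854\right)} = -5616 - \frac{24774}{- \frac{927}{371}} = -5616 - 24774 \left(- \frac{371}{927}\right) = -5616 - - \frac{3063718}{309} = -5616 + \frac{3063718}{309} = \frac{1328374}{309}$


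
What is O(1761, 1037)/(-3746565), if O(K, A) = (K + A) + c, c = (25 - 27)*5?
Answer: -2788/3746565 ≈ -0.00074415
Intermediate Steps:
c = -10 (c = -2*5 = -10)
O(K, A) = -10 + A + K (O(K, A) = (K + A) - 10 = (A + K) - 10 = -10 + A + K)
O(1761, 1037)/(-3746565) = (-10 + 1037 + 1761)/(-3746565) = 2788*(-1/3746565) = -2788/3746565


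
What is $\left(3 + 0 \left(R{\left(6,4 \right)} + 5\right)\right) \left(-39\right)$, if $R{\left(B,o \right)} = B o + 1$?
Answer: $-117$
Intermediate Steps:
$R{\left(B,o \right)} = 1 + B o$
$\left(3 + 0 \left(R{\left(6,4 \right)} + 5\right)\right) \left(-39\right) = \left(3 + 0 \left(\left(1 + 6 \cdot 4\right) + 5\right)\right) \left(-39\right) = \left(3 + 0 \left(\left(1 + 24\right) + 5\right)\right) \left(-39\right) = \left(3 + 0 \left(25 + 5\right)\right) \left(-39\right) = \left(3 + 0 \cdot 30\right) \left(-39\right) = \left(3 + 0\right) \left(-39\right) = 3 \left(-39\right) = -117$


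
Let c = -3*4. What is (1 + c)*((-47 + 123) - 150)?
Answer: 814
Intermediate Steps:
c = -12
(1 + c)*((-47 + 123) - 150) = (1 - 12)*((-47 + 123) - 150) = -11*(76 - 150) = -11*(-74) = 814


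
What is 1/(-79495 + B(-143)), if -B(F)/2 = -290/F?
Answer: -143/11368365 ≈ -1.2579e-5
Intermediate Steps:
B(F) = 580/F (B(F) = -(-580)/F = 580/F)
1/(-79495 + B(-143)) = 1/(-79495 + 580/(-143)) = 1/(-79495 + 580*(-1/143)) = 1/(-79495 - 580/143) = 1/(-11368365/143) = -143/11368365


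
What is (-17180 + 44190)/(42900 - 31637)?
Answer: 27010/11263 ≈ 2.3981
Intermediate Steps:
(-17180 + 44190)/(42900 - 31637) = 27010/11263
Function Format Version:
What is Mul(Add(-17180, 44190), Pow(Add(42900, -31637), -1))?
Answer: Rational(27010, 11263) ≈ 2.3981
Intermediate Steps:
Mul(Add(-17180, 44190), Pow(Add(42900, -31637), -1)) = Mul(27010, Pow(11263, -1)) = Mul(27010, Rational(1, 11263)) = Rational(27010, 11263)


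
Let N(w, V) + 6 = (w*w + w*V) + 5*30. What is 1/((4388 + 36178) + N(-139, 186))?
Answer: 1/34177 ≈ 2.9259e-5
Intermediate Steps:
N(w, V) = 144 + w² + V*w (N(w, V) = -6 + ((w*w + w*V) + 5*30) = -6 + ((w² + V*w) + 150) = -6 + (150 + w² + V*w) = 144 + w² + V*w)
1/((4388 + 36178) + N(-139, 186)) = 1/((4388 + 36178) + (144 + (-139)² + 186*(-139))) = 1/(40566 + (144 + 19321 - 25854)) = 1/(40566 - 6389) = 1/34177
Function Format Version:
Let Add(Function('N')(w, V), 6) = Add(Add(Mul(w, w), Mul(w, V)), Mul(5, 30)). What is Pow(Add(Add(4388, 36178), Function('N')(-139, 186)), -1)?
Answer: Rational(1, 34177) ≈ 2.9259e-5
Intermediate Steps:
Function('N')(w, V) = Add(144, Pow(w, 2), Mul(V, w)) (Function('N')(w, V) = Add(-6, Add(Add(Mul(w, w), Mul(w, V)), Mul(5, 30))) = Add(-6, Add(Add(Pow(w, 2), Mul(V, w)), 150)) = Add(-6, Add(150, Pow(w, 2), Mul(V, w))) = Add(144, Pow(w, 2), Mul(V, w)))
Pow(Add(Add(4388, 36178), Function('N')(-139, 186)), -1) = Pow(Add(Add(4388, 36178), Add(144, Pow(-139, 2), Mul(186, -139))), -1) = Pow(Add(40566, Add(144, 19321, -25854)), -1) = Pow(Add(40566, -6389), -1) = Pow(34177, -1) = Rational(1, 34177)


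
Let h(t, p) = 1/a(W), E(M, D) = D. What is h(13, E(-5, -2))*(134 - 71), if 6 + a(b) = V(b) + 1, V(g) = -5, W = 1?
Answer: -63/10 ≈ -6.3000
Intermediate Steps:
a(b) = -10 (a(b) = -6 + (-5 + 1) = -6 - 4 = -10)
h(t, p) = -⅒ (h(t, p) = 1/(-10) = -⅒)
h(13, E(-5, -2))*(134 - 71) = -(134 - 71)/10 = -⅒*63 = -63/10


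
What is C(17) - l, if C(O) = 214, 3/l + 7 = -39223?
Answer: 8395223/39230 ≈ 214.00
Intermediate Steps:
l = -3/39230 (l = 3/(-7 - 39223) = 3/(-39230) = 3*(-1/39230) = -3/39230 ≈ -7.6472e-5)
C(17) - l = 214 - 1*(-3/39230) = 214 + 3/39230 = 8395223/39230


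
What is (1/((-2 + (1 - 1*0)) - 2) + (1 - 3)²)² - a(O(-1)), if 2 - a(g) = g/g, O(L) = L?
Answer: 112/9 ≈ 12.444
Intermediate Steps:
a(g) = 1 (a(g) = 2 - g/g = 2 - 1*1 = 2 - 1 = 1)
(1/((-2 + (1 - 1*0)) - 2) + (1 - 3)²)² - a(O(-1)) = (1/((-2 + (1 - 1*0)) - 2) + (1 - 3)²)² - 1*1 = (1/((-2 + (1 + 0)) - 2) + (-2)²)² - 1 = (1/((-2 + 1) - 2) + 4)² - 1 = (1/(-1 - 2) + 4)² - 1 = (1/(-3) + 4)² - 1 = (-⅓ + 4)² - 1 = (11/3)² - 1 = 121/9 - 1 = 112/9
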